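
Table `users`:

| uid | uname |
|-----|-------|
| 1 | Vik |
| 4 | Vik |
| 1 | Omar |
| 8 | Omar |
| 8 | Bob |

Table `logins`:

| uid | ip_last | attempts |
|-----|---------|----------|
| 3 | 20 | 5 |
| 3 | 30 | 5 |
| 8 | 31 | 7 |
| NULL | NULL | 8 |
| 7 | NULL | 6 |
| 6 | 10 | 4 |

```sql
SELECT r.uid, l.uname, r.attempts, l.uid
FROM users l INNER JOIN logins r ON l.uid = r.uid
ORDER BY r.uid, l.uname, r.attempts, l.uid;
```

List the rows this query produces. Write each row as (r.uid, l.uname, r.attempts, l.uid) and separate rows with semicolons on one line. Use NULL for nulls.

INNER JOIN keeps only pairs where the ON condition holds.
Matching on l.uid = r.uid. A NULL in a compared column never satisfies the condition.
- l row (uid=1): no match → dropped.
- l row (uid=4): no match → dropped.
- l row (uid=1): no match → dropped.
- l row (uid=8): matches 1 r row(s) → 1 output row(s).
- l row (uid=8): matches 1 r row(s) → 1 output row(s).
After projecting and ordering:
r.uid | l.uname | r.attempts | l.uid
8 | Bob | 7 | 8
8 | Omar | 7 | 8

(8, Bob, 7, 8); (8, Omar, 7, 8)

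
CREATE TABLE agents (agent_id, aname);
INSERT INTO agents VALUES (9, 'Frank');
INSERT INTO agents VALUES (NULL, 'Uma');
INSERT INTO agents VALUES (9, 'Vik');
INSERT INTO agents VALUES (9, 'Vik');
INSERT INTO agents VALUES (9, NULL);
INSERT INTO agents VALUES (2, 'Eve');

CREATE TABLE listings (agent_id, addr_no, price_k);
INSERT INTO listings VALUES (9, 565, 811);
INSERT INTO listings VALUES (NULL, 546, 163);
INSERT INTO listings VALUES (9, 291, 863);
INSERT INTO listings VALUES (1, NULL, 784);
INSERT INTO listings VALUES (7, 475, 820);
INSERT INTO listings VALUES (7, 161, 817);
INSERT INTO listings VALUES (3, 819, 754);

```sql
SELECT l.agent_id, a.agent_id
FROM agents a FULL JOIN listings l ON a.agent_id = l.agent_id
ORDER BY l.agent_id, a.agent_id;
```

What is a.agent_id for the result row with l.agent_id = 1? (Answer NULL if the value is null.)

NULL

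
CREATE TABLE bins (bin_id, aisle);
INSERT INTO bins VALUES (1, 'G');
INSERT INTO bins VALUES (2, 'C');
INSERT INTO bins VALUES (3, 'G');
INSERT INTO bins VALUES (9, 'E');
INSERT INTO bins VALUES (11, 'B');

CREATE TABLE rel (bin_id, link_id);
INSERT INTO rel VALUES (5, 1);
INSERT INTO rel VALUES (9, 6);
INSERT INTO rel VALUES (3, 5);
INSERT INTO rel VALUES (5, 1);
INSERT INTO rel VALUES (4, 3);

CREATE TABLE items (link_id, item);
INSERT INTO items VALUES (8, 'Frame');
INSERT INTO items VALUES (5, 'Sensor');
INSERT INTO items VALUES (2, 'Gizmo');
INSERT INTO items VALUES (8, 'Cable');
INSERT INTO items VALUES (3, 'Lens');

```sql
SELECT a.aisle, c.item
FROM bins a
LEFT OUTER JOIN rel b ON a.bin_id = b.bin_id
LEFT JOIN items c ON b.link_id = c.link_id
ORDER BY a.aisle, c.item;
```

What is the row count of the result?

5

Step 1 — a LEFT JOIN b on bin_id → 5 row(s).
Then LEFT JOIN `items c` on link_id: each of those 5 rows is kept; rows whose b.link_id has no match in c get NULL for c's columns.
Result: 5 row(s).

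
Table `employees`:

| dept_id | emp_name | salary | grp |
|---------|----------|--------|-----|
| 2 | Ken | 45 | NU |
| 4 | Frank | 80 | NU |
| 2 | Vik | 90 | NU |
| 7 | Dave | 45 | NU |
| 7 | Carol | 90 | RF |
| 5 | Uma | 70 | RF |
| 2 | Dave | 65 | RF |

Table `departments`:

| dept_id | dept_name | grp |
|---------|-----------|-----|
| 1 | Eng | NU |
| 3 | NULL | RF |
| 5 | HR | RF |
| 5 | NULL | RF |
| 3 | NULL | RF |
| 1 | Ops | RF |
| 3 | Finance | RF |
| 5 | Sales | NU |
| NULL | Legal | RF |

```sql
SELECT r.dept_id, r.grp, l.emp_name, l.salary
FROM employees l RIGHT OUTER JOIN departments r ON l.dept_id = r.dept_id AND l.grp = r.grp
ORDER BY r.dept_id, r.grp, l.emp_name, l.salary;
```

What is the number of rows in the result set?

9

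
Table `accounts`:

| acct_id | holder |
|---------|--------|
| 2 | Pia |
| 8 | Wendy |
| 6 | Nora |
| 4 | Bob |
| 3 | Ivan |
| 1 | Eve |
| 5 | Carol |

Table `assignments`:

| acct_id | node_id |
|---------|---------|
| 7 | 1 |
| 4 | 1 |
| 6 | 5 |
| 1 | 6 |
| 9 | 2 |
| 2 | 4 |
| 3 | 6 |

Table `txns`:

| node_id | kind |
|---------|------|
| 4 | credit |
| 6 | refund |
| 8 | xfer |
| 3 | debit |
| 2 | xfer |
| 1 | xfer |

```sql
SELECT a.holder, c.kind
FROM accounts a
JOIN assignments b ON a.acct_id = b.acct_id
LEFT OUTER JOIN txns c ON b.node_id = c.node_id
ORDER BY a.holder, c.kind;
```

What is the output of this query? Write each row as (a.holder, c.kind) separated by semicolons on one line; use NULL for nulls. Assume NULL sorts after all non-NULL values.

Joins associate left-to-right: accounts INNER JOIN assignments on acct_id gives 5 intermediate row(s).
Then LEFT JOIN `txns c` on node_id: each of those 5 rows is kept; rows whose b.node_id has no match in c get NULL for c's columns.

(Bob, xfer); (Eve, refund); (Ivan, refund); (Nora, NULL); (Pia, credit)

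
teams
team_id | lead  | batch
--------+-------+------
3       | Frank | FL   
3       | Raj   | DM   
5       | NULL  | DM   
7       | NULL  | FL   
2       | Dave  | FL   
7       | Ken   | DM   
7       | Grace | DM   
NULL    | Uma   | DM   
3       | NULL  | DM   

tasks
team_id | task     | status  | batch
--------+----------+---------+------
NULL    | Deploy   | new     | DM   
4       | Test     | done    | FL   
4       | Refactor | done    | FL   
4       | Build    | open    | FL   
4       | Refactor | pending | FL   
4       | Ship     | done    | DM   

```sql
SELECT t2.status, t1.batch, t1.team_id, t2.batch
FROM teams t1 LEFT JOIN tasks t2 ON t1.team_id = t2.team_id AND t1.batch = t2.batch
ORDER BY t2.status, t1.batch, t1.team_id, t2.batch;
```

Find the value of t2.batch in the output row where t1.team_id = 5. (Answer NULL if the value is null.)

LEFT JOIN keeps every row from `teams`; unmatched rows get NULL for `tasks`'s columns.
Matching on t1.team_id = t2.team_id AND t1.batch = t2.batch. A NULL in a compared column never satisfies the condition.
Matched pairs: 0; unmatched t1 rows kept: 9.

NULL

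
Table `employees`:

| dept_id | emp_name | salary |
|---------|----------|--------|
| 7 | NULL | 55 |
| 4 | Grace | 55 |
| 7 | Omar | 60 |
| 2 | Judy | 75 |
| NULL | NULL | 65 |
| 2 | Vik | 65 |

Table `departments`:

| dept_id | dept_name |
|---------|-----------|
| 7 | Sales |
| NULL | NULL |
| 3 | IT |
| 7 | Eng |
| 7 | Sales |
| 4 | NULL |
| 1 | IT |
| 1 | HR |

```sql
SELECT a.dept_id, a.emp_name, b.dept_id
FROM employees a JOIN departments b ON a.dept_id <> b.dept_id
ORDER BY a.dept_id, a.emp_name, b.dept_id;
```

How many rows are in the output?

28

INNER JOIN keeps only pairs where the ON condition holds.
Matching on a.dept_id <> b.dept_id. A NULL in a compared column never satisfies the condition.
- a[0] dept_id=7 → 4 match(es) in b → 4 row(s).
- a[1] dept_id=4 → 6 match(es) in b → 6 row(s).
- a[2] dept_id=7 → 4 match(es) in b → 4 row(s).
- a[3] dept_id=2 → 7 match(es) in b → 7 row(s).
- a[4] dept_id=NULL → no match; dropped.
- a[5] dept_id=2 → 7 match(es) in b → 7 row(s).
Total: 28 rows.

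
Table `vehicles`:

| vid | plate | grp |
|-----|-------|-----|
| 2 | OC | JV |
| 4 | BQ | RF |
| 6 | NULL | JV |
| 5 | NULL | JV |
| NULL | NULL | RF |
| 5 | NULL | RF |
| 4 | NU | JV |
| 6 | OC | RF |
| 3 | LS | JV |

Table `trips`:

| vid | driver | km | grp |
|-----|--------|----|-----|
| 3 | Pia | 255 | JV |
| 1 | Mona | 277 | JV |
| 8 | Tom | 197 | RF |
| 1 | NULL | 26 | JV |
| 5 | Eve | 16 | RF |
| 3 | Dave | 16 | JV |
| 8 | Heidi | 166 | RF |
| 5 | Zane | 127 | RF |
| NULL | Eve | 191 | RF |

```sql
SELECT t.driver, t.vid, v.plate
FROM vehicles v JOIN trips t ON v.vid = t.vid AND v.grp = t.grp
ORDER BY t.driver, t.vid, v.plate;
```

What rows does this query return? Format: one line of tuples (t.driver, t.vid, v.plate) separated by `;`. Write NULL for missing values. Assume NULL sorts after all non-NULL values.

(Dave, 3, LS); (Eve, 5, NULL); (Pia, 3, LS); (Zane, 5, NULL)

INNER JOIN keeps only pairs where the ON condition holds.
Matching on v.vid = t.vid AND v.grp = t.grp. A NULL in a compared column never satisfies the condition.
- v row (vid=2, grp=JV): no match → dropped.
- v row (vid=4, grp=RF): no match → dropped.
- v row (vid=6, grp=JV): no match → dropped.
- v row (vid=5, grp=JV): no match → dropped.
- v row (vid=NULL, grp=RF): no match → dropped.
- v row (vid=5, grp=RF): matches 2 t row(s) → 2 output row(s).
- v row (vid=4, grp=JV): no match → dropped.
- v row (vid=6, grp=RF): no match → dropped.
- v row (vid=3, grp=JV): matches 2 t row(s) → 2 output row(s).
After projecting and ordering:
t.driver | t.vid | v.plate
Dave | 3 | LS
Eve | 5 | NULL
Pia | 3 | LS
Zane | 5 | NULL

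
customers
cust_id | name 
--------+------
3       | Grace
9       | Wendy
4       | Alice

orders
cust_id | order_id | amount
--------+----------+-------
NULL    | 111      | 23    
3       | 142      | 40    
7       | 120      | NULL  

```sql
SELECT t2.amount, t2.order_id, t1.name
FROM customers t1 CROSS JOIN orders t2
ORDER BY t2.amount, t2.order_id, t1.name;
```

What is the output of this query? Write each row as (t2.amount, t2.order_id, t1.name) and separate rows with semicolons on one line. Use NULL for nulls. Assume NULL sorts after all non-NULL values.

CROSS JOIN pairs every row of `customers` with every row of `orders`: 3 × 3 = 9 rows.
After projecting and ordering:
t2.amount | t2.order_id | t1.name
23 | 111 | Alice
23 | 111 | Grace
23 | 111 | Wendy
40 | 142 | Alice
40 | 142 | Grace
40 | 142 | Wendy
NULL | 120 | Alice
NULL | 120 | Grace
NULL | 120 | Wendy

(23, 111, Alice); (23, 111, Grace); (23, 111, Wendy); (40, 142, Alice); (40, 142, Grace); (40, 142, Wendy); (NULL, 120, Alice); (NULL, 120, Grace); (NULL, 120, Wendy)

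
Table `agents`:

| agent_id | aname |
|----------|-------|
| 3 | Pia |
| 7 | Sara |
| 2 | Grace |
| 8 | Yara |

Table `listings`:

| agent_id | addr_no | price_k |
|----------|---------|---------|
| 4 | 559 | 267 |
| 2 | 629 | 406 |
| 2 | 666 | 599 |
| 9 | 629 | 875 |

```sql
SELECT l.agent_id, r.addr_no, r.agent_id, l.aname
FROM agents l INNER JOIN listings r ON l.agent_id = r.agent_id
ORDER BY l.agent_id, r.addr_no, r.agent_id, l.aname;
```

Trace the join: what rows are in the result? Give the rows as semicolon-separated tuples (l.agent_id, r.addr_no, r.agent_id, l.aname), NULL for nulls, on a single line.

(2, 629, 2, Grace); (2, 666, 2, Grace)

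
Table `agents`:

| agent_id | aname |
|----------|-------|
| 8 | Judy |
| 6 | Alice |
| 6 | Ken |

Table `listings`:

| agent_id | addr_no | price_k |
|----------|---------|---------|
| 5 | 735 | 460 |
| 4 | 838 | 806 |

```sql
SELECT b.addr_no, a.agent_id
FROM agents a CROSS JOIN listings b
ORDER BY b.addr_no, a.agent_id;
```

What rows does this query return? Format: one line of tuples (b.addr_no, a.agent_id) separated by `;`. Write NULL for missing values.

CROSS JOIN pairs every row of `agents` with every row of `listings`: 3 × 2 = 6 rows.

(735, 6); (735, 6); (735, 8); (838, 6); (838, 6); (838, 8)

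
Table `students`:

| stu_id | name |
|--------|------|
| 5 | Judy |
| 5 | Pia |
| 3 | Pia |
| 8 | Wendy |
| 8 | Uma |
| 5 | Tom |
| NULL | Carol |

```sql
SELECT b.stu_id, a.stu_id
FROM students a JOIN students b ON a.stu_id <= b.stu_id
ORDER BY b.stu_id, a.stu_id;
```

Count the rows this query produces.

25

INNER JOIN keeps only pairs where the ON condition holds.
Matching on a.stu_id <= b.stu_id. A NULL in a compared column never satisfies the condition.
- stu_id=5: 5 matching b row(s), so 5 row(s) emitted.
- stu_id=5: 5 matching b row(s), so 5 row(s) emitted.
- stu_id=3: 6 matching b row(s), so 6 row(s) emitted.
- stu_id=8: 2 matching b row(s), so 2 row(s) emitted.
- stu_id=8: 2 matching b row(s), so 2 row(s) emitted.
- stu_id=5: 5 matching b row(s), so 5 row(s) emitted.
- stu_id=NULL: no matching b row, dropped.
Total: 25 rows.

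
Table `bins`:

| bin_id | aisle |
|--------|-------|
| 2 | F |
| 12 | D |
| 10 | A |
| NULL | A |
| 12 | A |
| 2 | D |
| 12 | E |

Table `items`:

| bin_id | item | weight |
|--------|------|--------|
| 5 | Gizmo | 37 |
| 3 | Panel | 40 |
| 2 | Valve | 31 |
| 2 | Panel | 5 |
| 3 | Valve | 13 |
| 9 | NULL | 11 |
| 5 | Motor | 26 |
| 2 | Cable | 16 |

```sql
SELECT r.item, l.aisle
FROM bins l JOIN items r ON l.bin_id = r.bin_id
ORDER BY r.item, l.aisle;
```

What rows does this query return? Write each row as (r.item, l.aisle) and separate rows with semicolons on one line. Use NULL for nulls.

(Cable, D); (Cable, F); (Panel, D); (Panel, F); (Valve, D); (Valve, F)

INNER JOIN keeps only pairs where the ON condition holds.
Matching on l.bin_id = r.bin_id. A NULL in a compared column never satisfies the condition.
- l[0] bin_id=2 → 3 match(es) in r → 3 row(s).
- l[1] bin_id=12 → no match; dropped.
- l[2] bin_id=10 → no match; dropped.
- l[3] bin_id=NULL → no match; dropped.
- l[4] bin_id=12 → no match; dropped.
- l[5] bin_id=2 → 3 match(es) in r → 3 row(s).
- l[6] bin_id=12 → no match; dropped.
After projecting and ordering:
r.item | l.aisle
Cable | D
Cable | F
Panel | D
Panel | F
Valve | D
Valve | F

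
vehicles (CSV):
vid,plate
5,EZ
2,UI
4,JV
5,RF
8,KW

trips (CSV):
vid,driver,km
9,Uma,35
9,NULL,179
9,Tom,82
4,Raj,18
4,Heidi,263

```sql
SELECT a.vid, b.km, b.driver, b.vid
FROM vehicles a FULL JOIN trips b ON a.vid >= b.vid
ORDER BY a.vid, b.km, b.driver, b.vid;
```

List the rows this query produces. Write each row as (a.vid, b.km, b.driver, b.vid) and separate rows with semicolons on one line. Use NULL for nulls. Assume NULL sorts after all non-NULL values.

(2, NULL, NULL, NULL); (4, 18, Raj, 4); (4, 263, Heidi, 4); (5, 18, Raj, 4); (5, 18, Raj, 4); (5, 263, Heidi, 4); (5, 263, Heidi, 4); (8, 18, Raj, 4); (8, 263, Heidi, 4); (NULL, 35, Uma, 9); (NULL, 82, Tom, 9); (NULL, 179, NULL, 9)

FULL OUTER JOIN keeps every row from both sides; unmatched rows get NULL for the other side's columns.
Matching on a.vid >= b.vid.
- a[0] vid=5 → 2 match(es) in b → 2 row(s).
- a[1] vid=2 → no match; kept with NULLs on the b side.
- a[2] vid=4 → 2 match(es) in b → 2 row(s).
- a[3] vid=5 → 2 match(es) in b → 2 row(s).
- a[4] vid=8 → 2 match(es) in b → 2 row(s).
- 3 b row(s) had no a match → kept, a columns NULL.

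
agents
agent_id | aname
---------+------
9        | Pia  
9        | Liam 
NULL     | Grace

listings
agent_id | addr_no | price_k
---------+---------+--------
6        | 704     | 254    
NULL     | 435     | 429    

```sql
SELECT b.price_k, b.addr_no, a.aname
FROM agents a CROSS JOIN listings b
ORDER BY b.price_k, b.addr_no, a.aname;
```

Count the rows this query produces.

6

CROSS JOIN pairs every row of `agents` with every row of `listings`: 3 × 2 = 6 rows.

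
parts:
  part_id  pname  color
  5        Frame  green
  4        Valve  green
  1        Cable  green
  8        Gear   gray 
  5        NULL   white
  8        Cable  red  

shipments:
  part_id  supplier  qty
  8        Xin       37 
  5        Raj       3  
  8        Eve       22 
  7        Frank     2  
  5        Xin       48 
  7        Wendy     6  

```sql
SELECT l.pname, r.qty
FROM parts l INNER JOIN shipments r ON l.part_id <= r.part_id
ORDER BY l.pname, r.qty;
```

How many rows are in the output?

28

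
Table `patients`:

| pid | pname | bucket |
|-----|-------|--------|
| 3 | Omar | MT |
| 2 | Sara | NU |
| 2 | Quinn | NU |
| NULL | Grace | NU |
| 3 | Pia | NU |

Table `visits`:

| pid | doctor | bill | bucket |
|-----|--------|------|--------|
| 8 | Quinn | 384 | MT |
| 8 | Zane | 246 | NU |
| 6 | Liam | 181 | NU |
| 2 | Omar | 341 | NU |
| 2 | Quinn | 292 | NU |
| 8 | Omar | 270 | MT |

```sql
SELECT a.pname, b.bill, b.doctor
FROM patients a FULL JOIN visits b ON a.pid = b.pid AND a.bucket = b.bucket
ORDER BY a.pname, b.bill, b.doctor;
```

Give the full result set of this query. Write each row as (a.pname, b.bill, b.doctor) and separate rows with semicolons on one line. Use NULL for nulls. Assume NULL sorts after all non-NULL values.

FULL OUTER JOIN keeps every row from both sides; unmatched rows get NULL for the other side's columns.
Matching on a.pid = b.pid AND a.bucket = b.bucket. A NULL in a compared column never satisfies the condition.
Matched pairs: 4; unmatched a rows kept: 3; unmatched b rows kept: 4.

(Grace, NULL, NULL); (Omar, NULL, NULL); (Pia, NULL, NULL); (Quinn, 292, Quinn); (Quinn, 341, Omar); (Sara, 292, Quinn); (Sara, 341, Omar); (NULL, 181, Liam); (NULL, 246, Zane); (NULL, 270, Omar); (NULL, 384, Quinn)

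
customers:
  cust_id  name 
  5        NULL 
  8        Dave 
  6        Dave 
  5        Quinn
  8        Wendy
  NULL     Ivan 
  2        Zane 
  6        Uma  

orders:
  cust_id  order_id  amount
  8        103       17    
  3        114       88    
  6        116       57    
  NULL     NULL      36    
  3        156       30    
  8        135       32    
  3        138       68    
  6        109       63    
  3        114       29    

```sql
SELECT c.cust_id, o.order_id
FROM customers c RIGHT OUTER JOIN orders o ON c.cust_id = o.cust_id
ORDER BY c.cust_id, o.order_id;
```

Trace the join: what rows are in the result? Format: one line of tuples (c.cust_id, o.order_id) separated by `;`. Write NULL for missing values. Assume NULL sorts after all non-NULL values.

(6, 109); (6, 109); (6, 116); (6, 116); (8, 103); (8, 103); (8, 135); (8, 135); (NULL, 114); (NULL, 114); (NULL, 138); (NULL, 156); (NULL, NULL)

RIGHT JOIN keeps every row from `orders`; unmatched rows get NULL for `customers`'s columns.
Matching on c.cust_id = o.cust_id. A NULL in a compared column never satisfies the condition.
Matched pairs: 8; unmatched o rows kept: 5.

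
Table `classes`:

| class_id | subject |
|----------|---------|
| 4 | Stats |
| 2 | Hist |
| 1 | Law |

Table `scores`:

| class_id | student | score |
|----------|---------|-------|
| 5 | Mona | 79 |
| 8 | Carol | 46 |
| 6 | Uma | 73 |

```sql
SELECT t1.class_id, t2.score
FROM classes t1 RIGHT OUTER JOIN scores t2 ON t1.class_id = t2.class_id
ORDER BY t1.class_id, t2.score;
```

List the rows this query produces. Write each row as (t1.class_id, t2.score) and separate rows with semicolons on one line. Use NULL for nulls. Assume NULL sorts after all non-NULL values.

(NULL, 46); (NULL, 73); (NULL, 79)

RIGHT JOIN keeps every row from `scores`; unmatched rows get NULL for `classes`'s columns.
Matching on t1.class_id = t2.class_id.
- t1 row (class_id=4): no match.
- t1 row (class_id=2): no match.
- t1 row (class_id=1): no match.
- 3 row(s) from t2 found no t1 partner → padded with NULL.
After projecting and ordering:
t1.class_id | t2.score
NULL | 46
NULL | 73
NULL | 79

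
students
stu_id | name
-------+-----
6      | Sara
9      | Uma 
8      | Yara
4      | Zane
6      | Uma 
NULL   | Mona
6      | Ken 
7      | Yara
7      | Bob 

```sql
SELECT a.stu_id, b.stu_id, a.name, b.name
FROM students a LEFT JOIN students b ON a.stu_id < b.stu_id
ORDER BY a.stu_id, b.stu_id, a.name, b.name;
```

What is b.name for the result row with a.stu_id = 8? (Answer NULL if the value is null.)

Uma

LEFT JOIN keeps every row from `students a`; unmatched rows get NULL for `students b`'s columns.
Matching on a.stu_id < b.stu_id. A NULL in a compared column never satisfies the condition.
- a (stu_id=6) pairs with 4 row(s) of b.
- a (stu_id=9) has no partner → padded with NULL.
- a (stu_id=8) pairs with 1 row(s) of b.
- a (stu_id=4) pairs with 7 row(s) of b.
- a (stu_id=6) pairs with 4 row(s) of b.
- a (stu_id=NULL) has no partner → padded with NULL.
- a (stu_id=6) pairs with 4 row(s) of b.
- a (stu_id=7) pairs with 2 row(s) of b.
- a (stu_id=7) pairs with 2 row(s) of b.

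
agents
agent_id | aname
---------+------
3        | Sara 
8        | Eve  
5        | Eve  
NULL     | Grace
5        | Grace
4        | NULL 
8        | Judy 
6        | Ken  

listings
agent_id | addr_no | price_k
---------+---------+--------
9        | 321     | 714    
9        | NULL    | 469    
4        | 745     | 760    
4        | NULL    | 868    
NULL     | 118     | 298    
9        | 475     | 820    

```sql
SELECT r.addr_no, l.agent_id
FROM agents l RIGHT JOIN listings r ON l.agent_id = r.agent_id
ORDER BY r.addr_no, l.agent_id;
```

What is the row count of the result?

RIGHT JOIN keeps every row from `listings`; unmatched rows get NULL for `agents`'s columns.
Matching on l.agent_id = r.agent_id. A NULL in a compared column never satisfies the condition.
- l row (agent_id=3): no match.
- l row (agent_id=8): no match.
- l row (agent_id=5): no match.
- l row (agent_id=NULL): no match.
- l row (agent_id=5): no match.
- l row (agent_id=4): matches 2 r row(s) → 2 output row(s).
- l row (agent_id=8): no match.
- l row (agent_id=6): no match.
- 4 r row(s) had no l match → kept, l columns NULL.
Total: 2 matched + 4 padded = 6 rows.

6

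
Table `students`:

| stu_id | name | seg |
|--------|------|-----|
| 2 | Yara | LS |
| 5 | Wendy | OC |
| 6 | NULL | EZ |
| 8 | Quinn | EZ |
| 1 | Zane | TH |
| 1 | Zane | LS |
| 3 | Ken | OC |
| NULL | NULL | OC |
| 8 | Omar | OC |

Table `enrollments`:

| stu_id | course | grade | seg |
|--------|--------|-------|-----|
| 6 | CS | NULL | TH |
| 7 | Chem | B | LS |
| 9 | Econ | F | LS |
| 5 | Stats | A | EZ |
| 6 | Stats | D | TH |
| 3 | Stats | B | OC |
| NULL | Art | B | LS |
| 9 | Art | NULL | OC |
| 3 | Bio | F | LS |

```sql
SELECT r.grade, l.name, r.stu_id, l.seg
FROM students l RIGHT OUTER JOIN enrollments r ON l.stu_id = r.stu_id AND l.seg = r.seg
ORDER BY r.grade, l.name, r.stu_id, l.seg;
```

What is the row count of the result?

9

RIGHT JOIN keeps every row from `enrollments`; unmatched rows get NULL for `students`'s columns.
Matching on l.stu_id = r.stu_id AND l.seg = r.seg. A NULL in a compared column never satisfies the condition.
Matched pairs: 1; unmatched r rows kept: 8.
Total: 1 matched + 8 padded = 9 rows.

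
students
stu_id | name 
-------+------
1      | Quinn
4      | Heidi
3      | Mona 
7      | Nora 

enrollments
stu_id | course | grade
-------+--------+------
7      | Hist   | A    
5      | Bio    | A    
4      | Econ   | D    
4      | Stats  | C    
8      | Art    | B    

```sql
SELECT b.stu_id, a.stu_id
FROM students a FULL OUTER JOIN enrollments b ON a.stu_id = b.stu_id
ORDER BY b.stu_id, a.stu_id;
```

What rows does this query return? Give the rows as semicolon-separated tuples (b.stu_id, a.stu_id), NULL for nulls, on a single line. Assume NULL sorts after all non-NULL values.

FULL OUTER JOIN keeps every row from both sides; unmatched rows get NULL for the other side's columns.
Matching on a.stu_id = b.stu_id.
Matched pairs: 3; unmatched a rows kept: 2; unmatched b rows kept: 2.

(4, 4); (4, 4); (5, NULL); (7, 7); (8, NULL); (NULL, 1); (NULL, 3)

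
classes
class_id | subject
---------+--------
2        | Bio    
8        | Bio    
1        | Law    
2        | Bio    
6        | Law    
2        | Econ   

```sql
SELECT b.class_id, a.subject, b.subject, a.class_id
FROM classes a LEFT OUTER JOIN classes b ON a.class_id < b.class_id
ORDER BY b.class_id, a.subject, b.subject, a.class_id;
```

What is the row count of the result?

LEFT JOIN keeps every row from `classes a`; unmatched rows get NULL for `classes b`'s columns.
Matching on a.class_id < b.class_id.
- a[0] class_id=2 → 2 match(es) in b → 2 row(s).
- a[1] class_id=8 → no match; kept with NULLs on the b side.
- a[2] class_id=1 → 5 match(es) in b → 5 row(s).
- a[3] class_id=2 → 2 match(es) in b → 2 row(s).
- a[4] class_id=6 → 1 match(es) in b → 1 row(s).
- a[5] class_id=2 → 2 match(es) in b → 2 row(s).
Total: 12 matched + 1 padded = 13 rows.

13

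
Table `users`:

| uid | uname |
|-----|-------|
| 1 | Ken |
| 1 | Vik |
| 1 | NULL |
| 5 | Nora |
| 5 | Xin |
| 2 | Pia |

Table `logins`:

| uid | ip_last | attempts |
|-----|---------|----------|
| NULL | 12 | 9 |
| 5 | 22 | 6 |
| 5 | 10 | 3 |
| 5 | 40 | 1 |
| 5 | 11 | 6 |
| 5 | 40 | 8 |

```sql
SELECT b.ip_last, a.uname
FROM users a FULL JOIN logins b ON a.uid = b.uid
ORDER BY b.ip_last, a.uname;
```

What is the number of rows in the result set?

FULL OUTER JOIN keeps every row from both sides; unmatched rows get NULL for the other side's columns.
Matching on a.uid = b.uid. A NULL in a compared column never satisfies the condition.
- a row (uid=1): no match → kept, b columns NULL.
- a row (uid=1): no match → kept, b columns NULL.
- a row (uid=1): no match → kept, b columns NULL.
- a row (uid=5): matches 5 b row(s) → 5 output row(s).
- a row (uid=5): matches 5 b row(s) → 5 output row(s).
- a row (uid=2): no match → kept, b columns NULL.
- plus 1 unmatched b row(s), each kept with NULL a columns.
Total: 10 matched + 5 padded = 15 rows.

15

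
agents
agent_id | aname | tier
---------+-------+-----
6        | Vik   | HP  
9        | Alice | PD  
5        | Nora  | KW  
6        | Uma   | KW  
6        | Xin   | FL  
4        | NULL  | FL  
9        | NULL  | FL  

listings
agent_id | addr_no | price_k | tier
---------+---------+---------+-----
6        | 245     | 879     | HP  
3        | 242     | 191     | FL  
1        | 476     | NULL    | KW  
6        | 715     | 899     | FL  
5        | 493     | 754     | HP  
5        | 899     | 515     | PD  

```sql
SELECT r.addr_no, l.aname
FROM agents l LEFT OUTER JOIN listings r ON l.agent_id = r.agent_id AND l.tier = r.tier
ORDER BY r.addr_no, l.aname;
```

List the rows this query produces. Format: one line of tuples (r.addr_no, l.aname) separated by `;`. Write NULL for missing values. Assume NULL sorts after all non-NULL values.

LEFT JOIN keeps every row from `agents`; unmatched rows get NULL for `listings`'s columns.
Matching on l.agent_id = r.agent_id AND l.tier = r.tier.
Matched pairs: 2; unmatched l rows kept: 5.

(245, Vik); (715, Xin); (NULL, Alice); (NULL, Nora); (NULL, Uma); (NULL, NULL); (NULL, NULL)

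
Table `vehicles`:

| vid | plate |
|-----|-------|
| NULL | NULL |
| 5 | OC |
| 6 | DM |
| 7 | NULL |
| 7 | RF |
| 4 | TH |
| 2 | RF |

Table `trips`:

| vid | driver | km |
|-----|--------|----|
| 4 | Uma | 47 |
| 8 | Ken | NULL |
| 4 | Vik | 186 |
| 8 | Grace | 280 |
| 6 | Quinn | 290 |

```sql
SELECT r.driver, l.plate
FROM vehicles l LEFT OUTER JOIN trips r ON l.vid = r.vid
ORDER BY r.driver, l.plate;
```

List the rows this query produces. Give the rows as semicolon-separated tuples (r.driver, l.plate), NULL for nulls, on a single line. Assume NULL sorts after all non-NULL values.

(Quinn, DM); (Uma, TH); (Vik, TH); (NULL, OC); (NULL, RF); (NULL, RF); (NULL, NULL); (NULL, NULL)

LEFT JOIN keeps every row from `vehicles`; unmatched rows get NULL for `trips`'s columns.
Matching on l.vid = r.vid. A NULL in a compared column never satisfies the condition.
- l row (vid=NULL): no match → kept, r columns NULL.
- l row (vid=5): no match → kept, r columns NULL.
- l row (vid=6): matches 1 r row(s) → 1 output row(s).
- l row (vid=7): no match → kept, r columns NULL.
- l row (vid=7): no match → kept, r columns NULL.
- l row (vid=4): matches 2 r row(s) → 2 output row(s).
- l row (vid=2): no match → kept, r columns NULL.
After projecting and ordering:
r.driver | l.plate
Quinn | DM
Uma | TH
Vik | TH
NULL | OC
NULL | RF
NULL | RF
NULL | NULL
NULL | NULL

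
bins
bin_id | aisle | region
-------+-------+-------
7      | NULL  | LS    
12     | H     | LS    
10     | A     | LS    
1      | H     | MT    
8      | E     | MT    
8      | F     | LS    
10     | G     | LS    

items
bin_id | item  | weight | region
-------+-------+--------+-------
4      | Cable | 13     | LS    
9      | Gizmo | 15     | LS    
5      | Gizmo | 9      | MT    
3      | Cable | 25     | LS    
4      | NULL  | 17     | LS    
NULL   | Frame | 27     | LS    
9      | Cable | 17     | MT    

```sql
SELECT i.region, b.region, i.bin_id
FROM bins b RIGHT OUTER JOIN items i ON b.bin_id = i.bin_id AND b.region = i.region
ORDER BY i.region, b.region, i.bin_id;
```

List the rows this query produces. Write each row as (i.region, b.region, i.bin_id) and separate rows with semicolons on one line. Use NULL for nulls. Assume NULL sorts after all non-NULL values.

(LS, NULL, 3); (LS, NULL, 4); (LS, NULL, 4); (LS, NULL, 9); (LS, NULL, NULL); (MT, NULL, 5); (MT, NULL, 9)

RIGHT JOIN keeps every row from `items`; unmatched rows get NULL for `bins`'s columns.
Matching on b.bin_id = i.bin_id AND b.region = i.region. A NULL in a compared column never satisfies the condition.
Matched pairs: 0; unmatched i rows kept: 7.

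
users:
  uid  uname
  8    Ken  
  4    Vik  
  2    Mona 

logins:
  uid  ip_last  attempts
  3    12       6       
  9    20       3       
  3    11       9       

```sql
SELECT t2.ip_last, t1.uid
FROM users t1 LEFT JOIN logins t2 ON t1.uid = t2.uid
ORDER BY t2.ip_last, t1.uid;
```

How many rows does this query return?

3

LEFT JOIN keeps every row from `users`; unmatched rows get NULL for `logins`'s columns.
Matching on t1.uid = t2.uid.
Matched pairs: 0; unmatched t1 rows kept: 3.
Total: 0 matched + 3 padded = 3 rows.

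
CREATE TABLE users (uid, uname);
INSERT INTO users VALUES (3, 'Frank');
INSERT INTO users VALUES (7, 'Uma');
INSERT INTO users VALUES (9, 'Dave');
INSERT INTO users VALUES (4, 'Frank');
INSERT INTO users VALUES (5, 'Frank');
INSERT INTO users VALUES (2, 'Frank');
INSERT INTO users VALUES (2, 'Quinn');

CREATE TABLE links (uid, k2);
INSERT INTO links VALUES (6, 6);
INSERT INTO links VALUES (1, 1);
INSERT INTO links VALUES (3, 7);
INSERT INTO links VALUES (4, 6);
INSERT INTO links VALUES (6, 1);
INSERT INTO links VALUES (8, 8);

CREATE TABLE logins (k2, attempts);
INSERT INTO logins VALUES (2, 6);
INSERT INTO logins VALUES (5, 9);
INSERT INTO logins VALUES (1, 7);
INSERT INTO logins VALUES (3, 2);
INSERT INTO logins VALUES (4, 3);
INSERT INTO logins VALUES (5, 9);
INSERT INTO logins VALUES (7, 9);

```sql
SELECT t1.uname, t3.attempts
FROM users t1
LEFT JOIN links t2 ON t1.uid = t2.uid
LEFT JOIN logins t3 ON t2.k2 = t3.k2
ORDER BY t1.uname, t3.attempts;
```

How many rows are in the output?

Joins associate left-to-right: users LEFT JOIN links on uid gives 7 intermediate row(s).
Then LEFT JOIN `logins t3` on k2: each of those 7 rows is kept; rows whose t2.k2 has no match in t3 get NULL for t3's columns.
Result: 7 row(s).

7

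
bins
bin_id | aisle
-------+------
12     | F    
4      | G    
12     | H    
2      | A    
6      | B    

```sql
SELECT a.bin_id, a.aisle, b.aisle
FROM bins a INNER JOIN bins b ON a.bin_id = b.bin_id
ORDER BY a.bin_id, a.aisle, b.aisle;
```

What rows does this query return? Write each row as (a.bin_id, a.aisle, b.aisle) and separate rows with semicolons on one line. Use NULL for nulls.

(2, A, A); (4, G, G); (6, B, B); (12, F, F); (12, F, H); (12, H, F); (12, H, H)

INNER JOIN keeps only pairs where the ON condition holds.
Matching on a.bin_id = b.bin_id.
- a row (bin_id=12): matches 2 b row(s) → 2 output row(s).
- a row (bin_id=4): matches 1 b row(s) → 1 output row(s).
- a row (bin_id=12): matches 2 b row(s) → 2 output row(s).
- a row (bin_id=2): matches 1 b row(s) → 1 output row(s).
- a row (bin_id=6): matches 1 b row(s) → 1 output row(s).
After projecting and ordering:
a.bin_id | a.aisle | b.aisle
2 | A | A
4 | G | G
6 | B | B
12 | F | F
12 | F | H
12 | H | F
12 | H | H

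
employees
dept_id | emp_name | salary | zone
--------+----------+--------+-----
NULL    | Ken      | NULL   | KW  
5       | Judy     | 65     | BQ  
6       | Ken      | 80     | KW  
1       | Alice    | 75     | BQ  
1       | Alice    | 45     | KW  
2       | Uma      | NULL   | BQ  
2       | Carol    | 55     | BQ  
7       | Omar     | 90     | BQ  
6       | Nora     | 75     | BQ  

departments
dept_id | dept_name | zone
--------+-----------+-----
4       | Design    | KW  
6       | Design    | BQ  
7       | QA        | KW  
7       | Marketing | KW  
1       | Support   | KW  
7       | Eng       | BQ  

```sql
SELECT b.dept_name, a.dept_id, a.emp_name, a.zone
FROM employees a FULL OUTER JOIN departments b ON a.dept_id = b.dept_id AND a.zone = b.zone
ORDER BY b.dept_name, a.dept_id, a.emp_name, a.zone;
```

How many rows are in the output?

12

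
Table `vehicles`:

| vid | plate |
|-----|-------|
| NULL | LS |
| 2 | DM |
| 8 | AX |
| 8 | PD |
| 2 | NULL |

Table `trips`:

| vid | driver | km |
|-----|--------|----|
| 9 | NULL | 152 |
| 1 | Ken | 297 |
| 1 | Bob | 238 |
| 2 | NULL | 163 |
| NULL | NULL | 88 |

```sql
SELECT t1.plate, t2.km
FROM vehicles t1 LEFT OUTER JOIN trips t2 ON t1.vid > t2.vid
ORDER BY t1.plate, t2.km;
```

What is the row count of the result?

LEFT JOIN keeps every row from `vehicles`; unmatched rows get NULL for `trips`'s columns.
Matching on t1.vid > t2.vid. A NULL in a compared column never satisfies the condition.
- vid=NULL: no t2 row matches, row kept with t2 columns NULL.
- vid=2: 2 matching t2 row(s), so 2 row(s) emitted.
- vid=8: 3 matching t2 row(s), so 3 row(s) emitted.
- vid=8: 3 matching t2 row(s), so 3 row(s) emitted.
- vid=2: 2 matching t2 row(s), so 2 row(s) emitted.
Total: 10 matched + 1 padded = 11 rows.

11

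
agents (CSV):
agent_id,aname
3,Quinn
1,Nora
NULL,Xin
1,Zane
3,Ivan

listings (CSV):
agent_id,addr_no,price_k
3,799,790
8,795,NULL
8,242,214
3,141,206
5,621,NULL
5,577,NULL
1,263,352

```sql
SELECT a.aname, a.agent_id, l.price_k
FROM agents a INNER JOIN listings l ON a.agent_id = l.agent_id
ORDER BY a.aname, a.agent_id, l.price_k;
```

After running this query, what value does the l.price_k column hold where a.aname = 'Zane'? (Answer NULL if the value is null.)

INNER JOIN keeps only pairs where the ON condition holds.
Matching on a.agent_id = l.agent_id. A NULL in a compared column never satisfies the condition.
- a (agent_id=3) pairs with 2 row(s) of l.
- a (agent_id=1) pairs with 1 row(s) of l.
- a (agent_id=NULL) has no partner → excluded.
- a (agent_id=1) pairs with 1 row(s) of l.
- a (agent_id=3) pairs with 2 row(s) of l.

352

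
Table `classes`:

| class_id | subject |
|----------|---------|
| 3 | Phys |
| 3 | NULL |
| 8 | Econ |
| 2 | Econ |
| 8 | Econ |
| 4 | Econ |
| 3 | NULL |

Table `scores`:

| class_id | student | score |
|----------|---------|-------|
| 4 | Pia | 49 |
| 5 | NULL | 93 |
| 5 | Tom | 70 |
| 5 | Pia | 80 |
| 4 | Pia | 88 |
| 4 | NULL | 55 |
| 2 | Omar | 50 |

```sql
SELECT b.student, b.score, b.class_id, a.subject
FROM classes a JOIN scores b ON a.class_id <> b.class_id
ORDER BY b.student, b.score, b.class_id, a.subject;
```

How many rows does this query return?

45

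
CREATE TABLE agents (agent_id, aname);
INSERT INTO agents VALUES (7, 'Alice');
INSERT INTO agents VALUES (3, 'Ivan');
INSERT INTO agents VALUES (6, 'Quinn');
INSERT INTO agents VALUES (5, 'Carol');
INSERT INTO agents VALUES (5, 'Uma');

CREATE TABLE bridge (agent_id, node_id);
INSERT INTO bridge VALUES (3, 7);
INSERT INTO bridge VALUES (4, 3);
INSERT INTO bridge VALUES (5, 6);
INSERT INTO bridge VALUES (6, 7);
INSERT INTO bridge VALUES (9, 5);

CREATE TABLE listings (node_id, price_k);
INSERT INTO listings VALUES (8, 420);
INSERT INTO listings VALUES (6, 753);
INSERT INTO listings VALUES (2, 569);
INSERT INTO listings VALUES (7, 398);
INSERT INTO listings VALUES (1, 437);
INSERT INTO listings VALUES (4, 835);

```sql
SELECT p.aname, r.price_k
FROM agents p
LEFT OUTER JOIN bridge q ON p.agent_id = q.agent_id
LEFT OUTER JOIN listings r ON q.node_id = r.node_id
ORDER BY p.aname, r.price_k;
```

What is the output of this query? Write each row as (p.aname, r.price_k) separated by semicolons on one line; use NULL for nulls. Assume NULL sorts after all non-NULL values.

(Alice, NULL); (Carol, 753); (Ivan, 398); (Quinn, 398); (Uma, 753)

Step 1 — p LEFT JOIN q on agent_id → 5 row(s).
Then LEFT JOIN `listings r` on node_id: each of those 5 rows is kept; rows whose q.node_id has no match in r get NULL for r's columns.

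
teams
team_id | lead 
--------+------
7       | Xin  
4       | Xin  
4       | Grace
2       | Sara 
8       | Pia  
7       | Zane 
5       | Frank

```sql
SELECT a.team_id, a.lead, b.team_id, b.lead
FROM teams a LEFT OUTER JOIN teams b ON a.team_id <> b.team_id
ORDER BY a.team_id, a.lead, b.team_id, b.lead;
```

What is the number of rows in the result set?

38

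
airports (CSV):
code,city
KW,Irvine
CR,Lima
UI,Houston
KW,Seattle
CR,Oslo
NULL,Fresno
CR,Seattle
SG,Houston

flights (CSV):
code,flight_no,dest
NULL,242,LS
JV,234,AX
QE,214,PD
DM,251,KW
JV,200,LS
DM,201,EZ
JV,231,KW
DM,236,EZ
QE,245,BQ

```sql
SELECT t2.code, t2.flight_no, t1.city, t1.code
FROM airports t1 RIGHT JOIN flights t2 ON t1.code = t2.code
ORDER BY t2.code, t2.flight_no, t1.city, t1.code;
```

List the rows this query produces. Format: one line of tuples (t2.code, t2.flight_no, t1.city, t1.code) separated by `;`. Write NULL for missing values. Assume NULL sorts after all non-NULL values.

(DM, 201, NULL, NULL); (DM, 236, NULL, NULL); (DM, 251, NULL, NULL); (JV, 200, NULL, NULL); (JV, 231, NULL, NULL); (JV, 234, NULL, NULL); (QE, 214, NULL, NULL); (QE, 245, NULL, NULL); (NULL, 242, NULL, NULL)

RIGHT JOIN keeps every row from `flights`; unmatched rows get NULL for `airports`'s columns.
Matching on t1.code = t2.code. A NULL in a compared column never satisfies the condition.
- t1 (code=KW) has no partner in t2.
- t1 (code=CR) has no partner in t2.
- t1 (code=UI) has no partner in t2.
- t1 (code=KW) has no partner in t2.
- t1 (code=CR) has no partner in t2.
- t1 (code=NULL) has no partner in t2.
- t1 (code=CR) has no partner in t2.
- t1 (code=SG) has no partner in t2.
- 9 row(s) from t2 found no t1 partner → padded with NULL.
After projecting and ordering:
t2.code | t2.flight_no | t1.city | t1.code
DM | 201 | NULL | NULL
DM | 236 | NULL | NULL
DM | 251 | NULL | NULL
JV | 200 | NULL | NULL
JV | 231 | NULL | NULL
JV | 234 | NULL | NULL
QE | 214 | NULL | NULL
QE | 245 | NULL | NULL
NULL | 242 | NULL | NULL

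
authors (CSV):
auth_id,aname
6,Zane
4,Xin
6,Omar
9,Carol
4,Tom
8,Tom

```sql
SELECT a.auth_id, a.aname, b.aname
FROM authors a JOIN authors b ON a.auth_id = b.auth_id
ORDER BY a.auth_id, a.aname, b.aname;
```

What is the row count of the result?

INNER JOIN keeps only pairs where the ON condition holds.
Matching on a.auth_id = b.auth_id.
Matched pairs: 10.
Total: 10 rows.

10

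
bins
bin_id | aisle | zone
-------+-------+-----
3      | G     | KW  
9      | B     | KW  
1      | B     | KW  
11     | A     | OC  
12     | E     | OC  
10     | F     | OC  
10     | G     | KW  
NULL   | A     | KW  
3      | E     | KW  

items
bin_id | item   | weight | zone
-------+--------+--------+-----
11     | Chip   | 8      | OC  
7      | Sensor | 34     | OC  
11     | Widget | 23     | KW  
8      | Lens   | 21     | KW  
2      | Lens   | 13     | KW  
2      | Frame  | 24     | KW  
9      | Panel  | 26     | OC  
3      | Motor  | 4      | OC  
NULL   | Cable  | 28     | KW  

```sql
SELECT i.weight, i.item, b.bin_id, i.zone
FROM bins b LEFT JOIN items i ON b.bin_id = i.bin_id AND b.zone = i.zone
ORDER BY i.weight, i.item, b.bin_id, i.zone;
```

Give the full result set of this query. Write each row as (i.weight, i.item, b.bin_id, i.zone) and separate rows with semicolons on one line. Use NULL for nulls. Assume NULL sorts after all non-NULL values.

(8, Chip, 11, OC); (NULL, NULL, 1, NULL); (NULL, NULL, 3, NULL); (NULL, NULL, 3, NULL); (NULL, NULL, 9, NULL); (NULL, NULL, 10, NULL); (NULL, NULL, 10, NULL); (NULL, NULL, 12, NULL); (NULL, NULL, NULL, NULL)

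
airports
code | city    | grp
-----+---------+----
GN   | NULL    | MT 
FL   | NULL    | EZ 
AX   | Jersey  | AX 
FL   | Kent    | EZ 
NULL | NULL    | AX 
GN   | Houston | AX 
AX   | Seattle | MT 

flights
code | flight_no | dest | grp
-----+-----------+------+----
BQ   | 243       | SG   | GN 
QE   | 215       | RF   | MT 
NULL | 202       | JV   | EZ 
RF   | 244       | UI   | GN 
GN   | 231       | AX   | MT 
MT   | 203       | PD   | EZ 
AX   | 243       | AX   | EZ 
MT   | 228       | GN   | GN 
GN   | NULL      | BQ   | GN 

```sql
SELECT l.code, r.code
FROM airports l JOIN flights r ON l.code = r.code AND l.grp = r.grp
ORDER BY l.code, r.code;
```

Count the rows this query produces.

INNER JOIN keeps only pairs where the ON condition holds.
Matching on l.code = r.code AND l.grp = r.grp. A NULL in a compared column never satisfies the condition.
Matched pairs: 1.
Total: 1 rows.

1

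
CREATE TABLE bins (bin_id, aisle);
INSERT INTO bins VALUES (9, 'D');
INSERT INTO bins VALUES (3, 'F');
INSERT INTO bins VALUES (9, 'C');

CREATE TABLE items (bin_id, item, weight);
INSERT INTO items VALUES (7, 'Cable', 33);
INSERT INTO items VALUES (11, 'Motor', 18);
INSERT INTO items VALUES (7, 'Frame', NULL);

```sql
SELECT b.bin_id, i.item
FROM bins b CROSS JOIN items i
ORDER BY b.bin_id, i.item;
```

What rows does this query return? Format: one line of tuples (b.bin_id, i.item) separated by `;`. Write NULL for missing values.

(3, Cable); (3, Frame); (3, Motor); (9, Cable); (9, Cable); (9, Frame); (9, Frame); (9, Motor); (9, Motor)

CROSS JOIN pairs every row of `bins` with every row of `items`: 3 × 3 = 9 rows.
After projecting and ordering:
b.bin_id | i.item
3 | Cable
3 | Frame
3 | Motor
9 | Cable
9 | Cable
9 | Frame
9 | Frame
9 | Motor
9 | Motor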